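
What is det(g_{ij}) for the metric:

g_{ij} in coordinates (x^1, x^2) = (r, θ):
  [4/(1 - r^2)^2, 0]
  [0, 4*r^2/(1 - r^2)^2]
For a 2×2 metric: det(g) = g_{11}·g_{22} - g_{12}·g_{21}
= (4/(1 - r^2)^2)·(4*r^2/(1 - r^2)^2) - (0)·(0)
= 16*r^2/(1 - r^2)^4 - 0
det(g) = 16*r^2/(1 - r^2)^4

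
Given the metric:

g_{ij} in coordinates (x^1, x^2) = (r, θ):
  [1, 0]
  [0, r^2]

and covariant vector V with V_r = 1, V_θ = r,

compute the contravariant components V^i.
Inverse metric (diagonal): g^{rr} = 1, g^{θθ} = 1/r^2
V^i = g^{ij} V_j:
V^r = (1)(1) + (0)(r) = 1
V^θ = (0)(1) + (1/r^2)(r) = 1/r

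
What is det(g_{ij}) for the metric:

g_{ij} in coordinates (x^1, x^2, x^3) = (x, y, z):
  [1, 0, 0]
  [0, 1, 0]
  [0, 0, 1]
Diagonal metric: det(g) = g_{11}·g_{22}·g_{33}
= (1)·(1)·(1)
det(g) = 1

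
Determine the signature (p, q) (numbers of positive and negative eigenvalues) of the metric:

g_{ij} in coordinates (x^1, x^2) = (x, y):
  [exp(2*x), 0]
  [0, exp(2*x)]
The metric is diagonal, so its eigenvalues are the diagonal entries: exp(2*x), exp(2*x) (at a generic point, where coordinate-dependent entries are positive).
2 positive, 0 negative.
(2, 0) - Riemannian (positive definite)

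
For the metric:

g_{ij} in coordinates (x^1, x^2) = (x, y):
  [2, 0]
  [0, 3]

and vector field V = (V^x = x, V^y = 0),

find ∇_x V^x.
All Christoffel symbols are zero.
∇_x V^x = ∂_x V^x + Γ^x_{x j} V^j
  = (1) + (0)(x) + (0)(0)
  = 1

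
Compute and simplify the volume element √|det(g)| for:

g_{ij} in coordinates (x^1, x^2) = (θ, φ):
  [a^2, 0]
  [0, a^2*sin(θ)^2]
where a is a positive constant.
det(g) = a^4*sin(θ)^2
√|det(g)| = a^2*sin(θ) (taking 0 < θ < π so that |sin(θ)| = sin(θ))
Volume element: dV = a^2*sin(θ) dθ dφ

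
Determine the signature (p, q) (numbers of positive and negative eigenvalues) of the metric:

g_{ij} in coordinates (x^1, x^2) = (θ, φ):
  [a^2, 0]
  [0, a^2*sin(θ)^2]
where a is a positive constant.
The metric is diagonal, so its eigenvalues are the diagonal entries: a^2, a^2*sin(θ)^2 (at a generic point, where coordinate-dependent entries are positive).
2 positive, 0 negative.
(2, 0) - Riemannian (positive definite)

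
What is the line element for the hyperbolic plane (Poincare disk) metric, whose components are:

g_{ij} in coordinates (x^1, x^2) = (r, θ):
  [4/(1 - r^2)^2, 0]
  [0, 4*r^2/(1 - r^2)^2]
ds^2 = g_{ij} dx^i dx^j; only the non-zero components contribute.
ds^2 = (4/(1 - r^2)^2) dr^2 + (4*r^2/(1 - r^2)^2) dθ^2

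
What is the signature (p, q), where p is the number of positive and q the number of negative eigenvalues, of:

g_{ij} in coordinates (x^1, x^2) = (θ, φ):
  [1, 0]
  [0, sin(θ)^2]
The metric is diagonal, so its eigenvalues are the diagonal entries: 1, sin(θ)^2 (at a generic point, where coordinate-dependent entries are positive).
2 positive, 0 negative.
(2, 0) - Riemannian (positive definite)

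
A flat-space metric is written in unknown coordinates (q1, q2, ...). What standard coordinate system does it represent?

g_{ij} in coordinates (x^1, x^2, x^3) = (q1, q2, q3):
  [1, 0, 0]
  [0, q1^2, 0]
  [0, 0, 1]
The line element ds^2 = dq1^2 + q1^2 dq2^2 + dq3^2 is dr^2 + r^2 dθ^2 + dz^2 with q1 = r, q2 = θ, q3 = z.
cylindrical coordinates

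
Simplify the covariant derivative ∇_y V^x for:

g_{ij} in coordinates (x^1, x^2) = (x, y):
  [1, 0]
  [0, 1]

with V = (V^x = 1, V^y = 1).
All Christoffel symbols are zero.
∇_y V^x = ∂_y V^x + Γ^x_{y j} V^j
  = (0) + (0)(1) + (0)(1)
  = 0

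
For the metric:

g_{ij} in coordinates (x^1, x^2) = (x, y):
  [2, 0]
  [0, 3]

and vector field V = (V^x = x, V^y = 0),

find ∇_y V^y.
All Christoffel symbols are zero.
∇_y V^y = ∂_y V^y + Γ^y_{y j} V^j
  = (0) + (0)(x) + (0)(0)
  = 0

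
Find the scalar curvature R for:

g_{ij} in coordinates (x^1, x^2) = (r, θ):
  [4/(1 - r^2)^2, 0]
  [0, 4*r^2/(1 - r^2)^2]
Non-zero Christoffel symbols (Γ^k_{ij} = Γ^k_{ji}):
Γ^r_{r r} = 2*r/(1 - r^2)
Γ^r_{θ θ} = (r^3 + r)/(r^2 - 1)
Γ^θ_{r θ} = (-r^2 - 1)/(r^3 - r)
Ricci tensor (R_{ij} = R^k_{ikj}): R_{rr} = -4/(r^2 - 1)^2, R_{rθ} = 0, R_{θθ} = -4*r^2/(r^2 - 1)^2
Inverse metric: g^{rr} = (1 - r^2)^2/4, g^{θθ} = (1 - r^2)^2/(4*r^2)
R = g^{ij} R_{ij} = ((1 - r^2)^2/4)(-4/(r^2 - 1)^2) + ((1 - r^2)^2/(4*r^2))(-4*r^2/(r^2 - 1)^2) = -2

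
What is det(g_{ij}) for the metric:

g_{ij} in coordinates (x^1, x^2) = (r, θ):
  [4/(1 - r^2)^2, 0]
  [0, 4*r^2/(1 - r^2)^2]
For a 2×2 metric: det(g) = g_{11}·g_{22} - g_{12}·g_{21}
= (4/(1 - r^2)^2)·(4*r^2/(1 - r^2)^2) - (0)·(0)
= 16*r^2/(1 - r^2)^4 - 0
det(g) = 16*r^2/(1 - r^2)^4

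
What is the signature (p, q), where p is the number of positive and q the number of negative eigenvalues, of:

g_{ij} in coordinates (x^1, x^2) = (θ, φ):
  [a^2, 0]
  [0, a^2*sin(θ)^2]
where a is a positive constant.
The metric is diagonal, so its eigenvalues are the diagonal entries: a^2, a^2*sin(θ)^2 (at a generic point, where coordinate-dependent entries are positive).
2 positive, 0 negative.
(2, 0) - Riemannian (positive definite)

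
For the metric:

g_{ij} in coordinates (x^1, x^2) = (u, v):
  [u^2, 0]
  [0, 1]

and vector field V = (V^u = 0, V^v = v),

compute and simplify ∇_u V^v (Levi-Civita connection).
Non-zero Christoffel symbols:
Γ^u_{u u} = 1/u
∇_u V^v = ∂_u V^v + Γ^v_{u j} V^j
  = (0) + (0)(0) + (0)(v)
  = 0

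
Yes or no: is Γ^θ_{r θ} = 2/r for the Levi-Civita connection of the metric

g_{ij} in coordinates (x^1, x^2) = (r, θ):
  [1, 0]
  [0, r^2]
Γ^θ_{r θ} = (1/2) g^{θθ} (∂_r g_{θθ} + ∂_θ g_{θr} - ∂_θ g_{rθ}) = (1/2)(1/r^2)((2*r) + (0) - (0)) = 1/r
This differs from the proposed value 2/r.
No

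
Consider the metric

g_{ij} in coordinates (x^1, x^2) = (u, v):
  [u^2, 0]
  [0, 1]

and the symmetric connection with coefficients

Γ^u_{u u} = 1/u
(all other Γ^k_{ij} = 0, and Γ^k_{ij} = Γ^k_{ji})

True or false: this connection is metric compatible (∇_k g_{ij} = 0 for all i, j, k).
Using ∇_k g_{ij} = ∂_k g_{ij} - Γ^m_{ki} g_{mj} - Γ^m_{kj} g_{im}:
e.g. ∇_u g_{uu} = (2*u) - (u) - (u) = 0
Every component ∇_k g_{ij} vanishes: the connection is metric compatible.
True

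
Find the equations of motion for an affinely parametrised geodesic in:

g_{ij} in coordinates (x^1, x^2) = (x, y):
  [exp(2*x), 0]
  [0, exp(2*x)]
Geodesic equation: d^2x^k/dλ^2 + Γ^k_{ij} (dx^i/dλ)(dx^j/dλ) = 0.
Non-zero Christoffel symbols:
Γ^x_{x x} = 1
Γ^x_{y y} = -1
Γ^y_{x y} = 1
Substituting (the symmetric pair Γ^k_{ij}, Γ^k_{ji} combines into a factor 2):
d^2x/dλ^2 + (dx/dλ)^2 - (dy/dλ)^2 = 0
d^2y/dλ^2 + 2 (dx/dλ)(dy/dλ) = 0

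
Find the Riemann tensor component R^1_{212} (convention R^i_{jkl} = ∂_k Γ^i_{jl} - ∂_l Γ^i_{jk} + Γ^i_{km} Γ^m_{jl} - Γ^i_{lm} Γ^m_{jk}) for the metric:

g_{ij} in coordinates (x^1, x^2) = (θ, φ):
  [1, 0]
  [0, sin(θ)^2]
Non-zero Christoffel symbols (Γ^k_{ij} = Γ^k_{ji}):
Γ^θ_{φ φ} = -sin(2*θ)/2
Γ^φ_{θ φ} = 1/tan(θ)
R^θ_{φ θ φ} = ∂_θ Γ^θ_{φ φ} - ∂_φ Γ^θ_{φ θ} + Γ^θ_{θ m} Γ^m_{φ φ} - Γ^θ_{φ m} Γ^m_{φ θ}
  = (-cos(2*θ)) - (0) + (0) - (-cos(θ)^2) = sin(θ)^2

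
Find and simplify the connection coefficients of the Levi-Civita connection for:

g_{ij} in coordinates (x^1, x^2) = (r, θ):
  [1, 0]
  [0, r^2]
Using Γ^k_{ij} = (1/2) g^{km} (∂_i g_{mj} + ∂_j g_{mi} - ∂_m g_{ij}); the metric is diagonal, so only the m = k term contributes.
Non-zero symbols (using the symmetry Γ^k_{ij} = Γ^k_{ji}):
Γ^r_{θ θ} = (1/2) g^{rr} (∂_θ g_{rθ} + ∂_θ g_{rθ} - ∂_r g_{θθ}) = (1/2)(1)((0) + (0) - (2*r)) = -r
Γ^θ_{r θ} = (1/2) g^{θθ} (∂_r g_{θθ} + ∂_θ g_{θr} - ∂_θ g_{rθ}) = (1/2)(1/r^2)((2*r) + (0) - (0)) = 1/r
All other Christoffel symbols are zero.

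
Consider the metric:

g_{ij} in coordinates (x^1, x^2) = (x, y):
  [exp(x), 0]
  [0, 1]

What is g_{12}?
With x^1 = x, x^2 = y, g_{12} = g_{xy} is the row-1, column-2 entry of the matrix.
g_{12} = 0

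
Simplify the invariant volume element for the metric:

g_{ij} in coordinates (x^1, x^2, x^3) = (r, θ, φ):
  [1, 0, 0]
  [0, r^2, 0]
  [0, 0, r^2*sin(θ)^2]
det(g) = r^4*sin(θ)^2
√|det(g)| = r^2*sin(θ) (taking 0 < θ < π so that |sin(θ)| = sin(θ))
Volume element: dV = r^2*sin(θ) dr dθ dφ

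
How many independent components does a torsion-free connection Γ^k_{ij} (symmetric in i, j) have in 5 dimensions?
Γ^k_{ij} has n choices for the upper index and n(n+1)/2 independent symmetric lower index pairs.
Total = 5 × 5×6/2 = 5 × 15 = 75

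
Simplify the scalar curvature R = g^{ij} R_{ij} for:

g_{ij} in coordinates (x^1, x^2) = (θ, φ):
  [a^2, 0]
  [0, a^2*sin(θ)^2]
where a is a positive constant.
Non-zero Christoffel symbols (Γ^k_{ij} = Γ^k_{ji}):
Γ^θ_{φ φ} = -sin(2*θ)/2
Γ^φ_{θ φ} = 1/tan(θ)
Ricci tensor (R_{ij} = R^k_{ikj}): R_{θθ} = 1, R_{θφ} = 0, R_{φφ} = sin(θ)^2
Inverse metric: g^{θθ} = 1/a^2, g^{φφ} = 1/(a^2*sin(θ)^2)
R = g^{ij} R_{ij} = (1/a^2)(1) + (1/(a^2*sin(θ)^2))(sin(θ)^2) = 2/a^2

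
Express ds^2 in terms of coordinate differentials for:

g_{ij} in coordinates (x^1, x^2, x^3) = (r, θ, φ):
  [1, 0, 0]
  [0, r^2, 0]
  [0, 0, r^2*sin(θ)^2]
ds^2 = g_{ij} dx^i dx^j; only the non-zero components contribute.
ds^2 = dr^2 + r^2 dθ^2 + r^2*sin(θ)^2 dφ^2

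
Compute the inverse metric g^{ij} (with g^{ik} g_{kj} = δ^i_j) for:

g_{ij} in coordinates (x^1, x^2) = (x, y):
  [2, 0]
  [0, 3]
The metric is diagonal, so g^{ij} is diagonal with entries 1/g_{ii}: diag(1/2, 1/3).
g^{ij}:
  [1/2, 0]
  [0, 1/3]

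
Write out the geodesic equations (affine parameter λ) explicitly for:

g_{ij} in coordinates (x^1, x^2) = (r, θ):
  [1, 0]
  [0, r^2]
Geodesic equation: d^2x^k/dλ^2 + Γ^k_{ij} (dx^i/dλ)(dx^j/dλ) = 0.
Non-zero Christoffel symbols:
Γ^r_{θ θ} = -r
Γ^θ_{r θ} = 1/r
Substituting (the symmetric pair Γ^k_{ij}, Γ^k_{ji} combines into a factor 2):
d^2r/dλ^2 - r (dθ/dλ)^2 = 0
d^2θ/dλ^2 + (2/r) (dr/dλ)(dθ/dλ) = 0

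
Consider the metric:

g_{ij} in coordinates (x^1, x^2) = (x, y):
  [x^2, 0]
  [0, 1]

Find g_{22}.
With x^1 = x, x^2 = y, g_{22} = g_{yy} is the row-2, column-2 entry of the matrix.
g_{22} = 1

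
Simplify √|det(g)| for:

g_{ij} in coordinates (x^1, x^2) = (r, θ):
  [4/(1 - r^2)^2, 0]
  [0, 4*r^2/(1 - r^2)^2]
det(g) = 16*r^2/(1 - r^2)^4
√|det(g)| = 4*r/(r^2 - 1)^2
Volume element: dV = 4*r/(r^2 - 1)^2 dr dθ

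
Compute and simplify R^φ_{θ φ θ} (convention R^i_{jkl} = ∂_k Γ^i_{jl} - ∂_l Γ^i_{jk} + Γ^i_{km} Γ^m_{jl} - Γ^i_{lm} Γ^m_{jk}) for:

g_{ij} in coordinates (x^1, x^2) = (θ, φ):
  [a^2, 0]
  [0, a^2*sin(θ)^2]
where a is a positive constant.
Non-zero Christoffel symbols (Γ^k_{ij} = Γ^k_{ji}):
Γ^θ_{φ φ} = -sin(2*θ)/2
Γ^φ_{θ φ} = 1/tan(θ)
R^φ_{θ φ θ} = ∂_φ Γ^φ_{θ θ} - ∂_θ Γ^φ_{θ φ} + Γ^φ_{φ m} Γ^m_{θ θ} - Γ^φ_{θ m} Γ^m_{θ φ}
  = (0) - (-1/sin(θ)^2) + (0) - (1/tan(θ)^2) = 1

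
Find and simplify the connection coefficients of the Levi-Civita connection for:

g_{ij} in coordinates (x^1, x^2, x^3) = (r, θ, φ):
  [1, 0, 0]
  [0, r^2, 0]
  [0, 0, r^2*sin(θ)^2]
Using Γ^k_{ij} = (1/2) g^{km} (∂_i g_{mj} + ∂_j g_{mi} - ∂_m g_{ij}); the metric is diagonal, so only the m = k term contributes.
Non-zero symbols (using the symmetry Γ^k_{ij} = Γ^k_{ji}):
Γ^r_{θ θ} = (1/2) g^{rr} (∂_θ g_{rθ} + ∂_θ g_{rθ} - ∂_r g_{θθ}) = (1/2)(1)((0) + (0) - (2*r)) = -r
Γ^r_{φ φ} = (1/2) g^{rr} (∂_φ g_{rφ} + ∂_φ g_{rφ} - ∂_r g_{φφ}) = (1/2)(1)((0) + (0) - (2*r*sin(θ)^2)) = -r*sin(θ)^2
Γ^θ_{r θ} = (1/2) g^{θθ} (∂_r g_{θθ} + ∂_θ g_{θr} - ∂_θ g_{rθ}) = (1/2)(1/r^2)((2*r) + (0) - (0)) = 1/r
Γ^θ_{φ φ} = (1/2) g^{θθ} (∂_φ g_{θφ} + ∂_φ g_{θφ} - ∂_θ g_{φφ}) = (1/2)(1/r^2)((0) + (0) - (r^2*sin(2*θ))) = -sin(2*θ)/2
Γ^φ_{r φ} = (1/2) g^{φφ} (∂_r g_{φφ} + ∂_φ g_{φr} - ∂_φ g_{rφ}) = (1/2)(1/(r^2*sin(θ)^2))((2*r*sin(θ)^2) + (0) - (0)) = 1/r
Γ^φ_{θ φ} = (1/2) g^{φφ} (∂_θ g_{φφ} + ∂_φ g_{φθ} - ∂_φ g_{θφ}) = (1/2)(1/(r^2*sin(θ)^2))((r^2*sin(2*θ)) + (0) - (0)) = 1/tan(θ)
All other Christoffel symbols are zero.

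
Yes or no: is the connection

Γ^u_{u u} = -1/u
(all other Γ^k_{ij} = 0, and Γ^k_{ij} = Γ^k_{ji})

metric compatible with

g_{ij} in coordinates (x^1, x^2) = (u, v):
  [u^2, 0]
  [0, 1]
Using ∇_k g_{ij} = ∂_k g_{ij} - Γ^m_{ki} g_{mj} - Γ^m_{kj} g_{im}:
∇_u g_{uu} = (2*u) - (-u) - (-u) = 4*u ≠ 0
So the connection is not metric compatible (it is not the Levi-Civita connection).
No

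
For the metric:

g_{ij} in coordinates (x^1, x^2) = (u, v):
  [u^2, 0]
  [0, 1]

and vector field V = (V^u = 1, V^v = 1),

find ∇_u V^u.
Non-zero Christoffel symbols:
Γ^u_{u u} = 1/u
∇_u V^u = ∂_u V^u + Γ^u_{u j} V^j
  = (0) + (1/u)(1) + (0)(1)
  = 1/u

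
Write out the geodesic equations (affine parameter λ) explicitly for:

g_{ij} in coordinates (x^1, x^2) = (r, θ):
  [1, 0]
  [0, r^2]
Geodesic equation: d^2x^k/dλ^2 + Γ^k_{ij} (dx^i/dλ)(dx^j/dλ) = 0.
Non-zero Christoffel symbols:
Γ^r_{θ θ} = -r
Γ^θ_{r θ} = 1/r
Substituting (the symmetric pair Γ^k_{ij}, Γ^k_{ji} combines into a factor 2):
d^2r/dλ^2 - r (dθ/dλ)^2 = 0
d^2θ/dλ^2 + (2/r) (dr/dλ)(dθ/dλ) = 0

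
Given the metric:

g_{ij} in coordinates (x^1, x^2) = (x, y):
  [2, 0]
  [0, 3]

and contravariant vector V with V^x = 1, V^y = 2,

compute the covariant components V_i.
V_i = g_{ij} V^j:
V_x = (2)(1) + (0)(2) = 2
V_y = (0)(1) + (3)(2) = 6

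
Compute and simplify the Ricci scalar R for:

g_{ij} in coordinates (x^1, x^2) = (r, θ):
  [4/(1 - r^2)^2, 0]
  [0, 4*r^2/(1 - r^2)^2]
Non-zero Christoffel symbols (Γ^k_{ij} = Γ^k_{ji}):
Γ^r_{r r} = 2*r/(1 - r^2)
Γ^r_{θ θ} = (r^3 + r)/(r^2 - 1)
Γ^θ_{r θ} = (-r^2 - 1)/(r^3 - r)
Ricci tensor (R_{ij} = R^k_{ikj}): R_{rr} = -4/(r^2 - 1)^2, R_{rθ} = 0, R_{θθ} = -4*r^2/(r^2 - 1)^2
Inverse metric: g^{rr} = (1 - r^2)^2/4, g^{θθ} = (1 - r^2)^2/(4*r^2)
R = g^{ij} R_{ij} = ((1 - r^2)^2/4)(-4/(r^2 - 1)^2) + ((1 - r^2)^2/(4*r^2))(-4*r^2/(r^2 - 1)^2) = -2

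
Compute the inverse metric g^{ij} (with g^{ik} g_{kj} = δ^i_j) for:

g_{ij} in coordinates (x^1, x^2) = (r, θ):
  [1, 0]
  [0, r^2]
The metric is diagonal, so g^{ij} is diagonal with entries 1/g_{ii}: diag(1, 1/(r^2)).
g^{ij}:
  [1, 0]
  [0, 1/r^2]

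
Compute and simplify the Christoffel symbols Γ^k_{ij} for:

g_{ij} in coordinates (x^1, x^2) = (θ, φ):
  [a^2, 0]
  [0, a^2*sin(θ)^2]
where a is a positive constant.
Using Γ^k_{ij} = (1/2) g^{km} (∂_i g_{mj} + ∂_j g_{mi} - ∂_m g_{ij}); the metric is diagonal, so only the m = k term contributes.
Non-zero symbols (using the symmetry Γ^k_{ij} = Γ^k_{ji}):
Γ^θ_{φ φ} = (1/2) g^{θθ} (∂_φ g_{θφ} + ∂_φ g_{θφ} - ∂_θ g_{φφ}) = (1/2)(1/a^2)((0) + (0) - (a^2*sin(2*θ))) = -sin(2*θ)/2
Γ^φ_{θ φ} = (1/2) g^{φφ} (∂_θ g_{φφ} + ∂_φ g_{φθ} - ∂_φ g_{θφ}) = (1/2)(1/(a^2*sin(θ)^2))((a^2*sin(2*θ)) + (0) - (0)) = 1/tan(θ)
All other Christoffel symbols are zero.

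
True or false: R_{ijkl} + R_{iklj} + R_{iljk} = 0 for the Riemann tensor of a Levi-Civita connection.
This is the first (algebraic) Bianchi identity.
True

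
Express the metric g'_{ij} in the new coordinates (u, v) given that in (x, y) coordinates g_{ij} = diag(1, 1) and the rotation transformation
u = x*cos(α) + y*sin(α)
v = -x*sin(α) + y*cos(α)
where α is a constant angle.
Invert the transformation: x = u*cos(α) - v*sin(α), y = u*sin(α) + v*cos(α)
g'_{ij} = (∂x^k/∂x'^i)(∂x^l/∂x'^j) g_{kl}; with g_{kl} = δ_{kl} this is Σ_k (∂x^k/∂x'^i)(∂x^k/∂x'^j).
Jacobian: ∂x/∂u = cos(α), ∂x/∂v = -sin(α), ∂y/∂u = sin(α), ∂y/∂v = cos(α)
g'_{uu} = (cos(α))(cos(α)) + (sin(α))(sin(α)) = 1
g'_{uv} = (cos(α))(-sin(α)) + (sin(α))(cos(α)) = 0
g'_{vv} = (-sin(α))(-sin(α)) + (cos(α))(cos(α)) = 1
g'_{ij} = diag(1, 1)
The Euclidean metric is invariant under rotations.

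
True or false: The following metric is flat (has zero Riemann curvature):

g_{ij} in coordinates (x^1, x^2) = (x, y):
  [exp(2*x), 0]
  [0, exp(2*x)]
Non-zero Christoffel symbols:
Γ^x_{x x} = 1
Γ^x_{y y} = -1
Γ^y_{x y} = 1
Ricci tensor: R_{xx} = 0, R_{xy} = 0, R_{yy} = 0
All R_{ij} vanish; in 2 dimensions the Riemann tensor is fully determined by the Ricci tensor, so R^i_{jkl} = 0: the metric is flat (curvilinear coordinates on flat space).
True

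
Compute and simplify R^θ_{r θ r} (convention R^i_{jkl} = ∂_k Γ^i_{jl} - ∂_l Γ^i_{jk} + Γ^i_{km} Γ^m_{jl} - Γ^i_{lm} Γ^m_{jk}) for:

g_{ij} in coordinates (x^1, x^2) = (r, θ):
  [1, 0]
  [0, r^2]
Non-zero Christoffel symbols (Γ^k_{ij} = Γ^k_{ji}):
Γ^r_{θ θ} = -r
Γ^θ_{r θ} = 1/r
R^θ_{r θ r} = ∂_θ Γ^θ_{r r} - ∂_r Γ^θ_{r θ} + Γ^θ_{θ m} Γ^m_{r r} - Γ^θ_{r m} Γ^m_{r θ}
  = (0) - (-1/r^2) + (0) - (1/r^2) = 0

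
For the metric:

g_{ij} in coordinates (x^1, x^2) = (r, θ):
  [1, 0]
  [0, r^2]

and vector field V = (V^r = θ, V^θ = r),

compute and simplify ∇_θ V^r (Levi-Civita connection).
Non-zero Christoffel symbols:
Γ^r_{θ θ} = -r
Γ^θ_{r θ} = 1/r
∇_θ V^r = ∂_θ V^r + Γ^r_{θ j} V^j
  = (1) + (0)(θ) + (-r)(r)
  = 1 - r^2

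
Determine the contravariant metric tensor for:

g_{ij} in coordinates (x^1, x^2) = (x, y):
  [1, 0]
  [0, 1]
The metric is diagonal, so g^{ij} is diagonal with entries 1/g_{ii}: diag(1, 1).
g^{ij}:
  [1, 0]
  [0, 1]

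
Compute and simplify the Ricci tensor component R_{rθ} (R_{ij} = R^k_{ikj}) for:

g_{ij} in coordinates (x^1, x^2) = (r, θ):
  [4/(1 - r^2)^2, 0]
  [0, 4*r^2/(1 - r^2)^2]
Non-zero Christoffel symbols (Γ^k_{ij} = Γ^k_{ji}):
Γ^r_{r r} = 2*r/(1 - r^2)
Γ^r_{θ θ} = (r^3 + r)/(r^2 - 1)
Γ^θ_{r θ} = (-r^2 - 1)/(r^3 - r)
R^r_{r r θ} = 0 (a repeated index in an antisymmetric pair)
R^θ_{r θ θ} = 0 (a repeated index in an antisymmetric pair)
R_{rθ} = R^r_{r r θ} + R^θ_{r θ θ} = (0) + (0) = 0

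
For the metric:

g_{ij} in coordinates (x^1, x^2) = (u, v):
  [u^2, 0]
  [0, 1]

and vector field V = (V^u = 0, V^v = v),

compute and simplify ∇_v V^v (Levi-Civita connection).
Non-zero Christoffel symbols:
Γ^u_{u u} = 1/u
∇_v V^v = ∂_v V^v + Γ^v_{v j} V^j
  = (1) + (0)(0) + (0)(v)
  = 1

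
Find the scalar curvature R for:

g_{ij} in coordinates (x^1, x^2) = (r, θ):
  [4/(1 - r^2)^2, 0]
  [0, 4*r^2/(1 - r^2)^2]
Non-zero Christoffel symbols (Γ^k_{ij} = Γ^k_{ji}):
Γ^r_{r r} = 2*r/(1 - r^2)
Γ^r_{θ θ} = (r^3 + r)/(r^2 - 1)
Γ^θ_{r θ} = (-r^2 - 1)/(r^3 - r)
Ricci tensor (R_{ij} = R^k_{ikj}): R_{rr} = -4/(r^2 - 1)^2, R_{rθ} = 0, R_{θθ} = -4*r^2/(r^2 - 1)^2
Inverse metric: g^{rr} = (1 - r^2)^2/4, g^{θθ} = (1 - r^2)^2/(4*r^2)
R = g^{ij} R_{ij} = ((1 - r^2)^2/4)(-4/(r^2 - 1)^2) + ((1 - r^2)^2/(4*r^2))(-4*r^2/(r^2 - 1)^2) = -2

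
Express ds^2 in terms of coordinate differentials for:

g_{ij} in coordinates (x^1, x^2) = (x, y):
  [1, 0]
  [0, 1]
ds^2 = g_{ij} dx^i dx^j; only the non-zero components contribute.
ds^2 = dx^2 + dy^2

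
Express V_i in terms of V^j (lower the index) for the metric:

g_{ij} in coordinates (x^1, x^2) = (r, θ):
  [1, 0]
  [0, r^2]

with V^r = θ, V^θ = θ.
V_i = g_{ij} V^j:
V_r = (1)(θ) + (0)(θ) = θ
V_θ = (0)(θ) + (r^2)(θ) = r^2*θ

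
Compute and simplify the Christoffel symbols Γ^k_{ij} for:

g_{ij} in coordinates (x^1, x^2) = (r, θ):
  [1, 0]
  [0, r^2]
Using Γ^k_{ij} = (1/2) g^{km} (∂_i g_{mj} + ∂_j g_{mi} - ∂_m g_{ij}); the metric is diagonal, so only the m = k term contributes.
Non-zero symbols (using the symmetry Γ^k_{ij} = Γ^k_{ji}):
Γ^r_{θ θ} = (1/2) g^{rr} (∂_θ g_{rθ} + ∂_θ g_{rθ} - ∂_r g_{θθ}) = (1/2)(1)((0) + (0) - (2*r)) = -r
Γ^θ_{r θ} = (1/2) g^{θθ} (∂_r g_{θθ} + ∂_θ g_{θr} - ∂_θ g_{rθ}) = (1/2)(1/r^2)((2*r) + (0) - (0)) = 1/r
All other Christoffel symbols are zero.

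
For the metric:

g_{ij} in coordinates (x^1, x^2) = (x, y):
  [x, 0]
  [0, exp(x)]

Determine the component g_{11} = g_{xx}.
With x^1 = x, x^2 = y, g_{11} = g_{xx} is the row-1, column-1 entry of the matrix.
g_{11} = x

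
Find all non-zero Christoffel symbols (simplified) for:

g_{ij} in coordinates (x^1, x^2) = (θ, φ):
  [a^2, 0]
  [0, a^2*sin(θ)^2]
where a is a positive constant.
Using Γ^k_{ij} = (1/2) g^{km} (∂_i g_{mj} + ∂_j g_{mi} - ∂_m g_{ij}); the metric is diagonal, so only the m = k term contributes.
Non-zero symbols (using the symmetry Γ^k_{ij} = Γ^k_{ji}):
Γ^θ_{φ φ} = (1/2) g^{θθ} (∂_φ g_{θφ} + ∂_φ g_{θφ} - ∂_θ g_{φφ}) = (1/2)(1/a^2)((0) + (0) - (a^2*sin(2*θ))) = -sin(2*θ)/2
Γ^φ_{θ φ} = (1/2) g^{φφ} (∂_θ g_{φφ} + ∂_φ g_{φθ} - ∂_φ g_{θφ}) = (1/2)(1/(a^2*sin(θ)^2))((a^2*sin(2*θ)) + (0) - (0)) = 1/tan(θ)
All other Christoffel symbols are zero.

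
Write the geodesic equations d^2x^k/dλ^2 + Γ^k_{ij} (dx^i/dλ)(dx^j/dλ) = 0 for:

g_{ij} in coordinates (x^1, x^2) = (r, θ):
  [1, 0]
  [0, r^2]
Geodesic equation: d^2x^k/dλ^2 + Γ^k_{ij} (dx^i/dλ)(dx^j/dλ) = 0.
Non-zero Christoffel symbols:
Γ^r_{θ θ} = -r
Γ^θ_{r θ} = 1/r
Substituting (the symmetric pair Γ^k_{ij}, Γ^k_{ji} combines into a factor 2):
d^2r/dλ^2 - r (dθ/dλ)^2 = 0
d^2θ/dλ^2 + (2/r) (dr/dλ)(dθ/dλ) = 0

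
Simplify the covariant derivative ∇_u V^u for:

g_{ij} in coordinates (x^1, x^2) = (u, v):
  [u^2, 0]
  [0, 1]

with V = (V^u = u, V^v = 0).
Non-zero Christoffel symbols:
Γ^u_{u u} = 1/u
∇_u V^u = ∂_u V^u + Γ^u_{u j} V^j
  = (1) + (1/u)(u) + (0)(0)
  = 2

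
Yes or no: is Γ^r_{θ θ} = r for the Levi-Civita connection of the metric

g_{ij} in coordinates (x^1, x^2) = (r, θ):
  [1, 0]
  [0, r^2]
Γ^r_{θ θ} = (1/2) g^{rr} (∂_θ g_{rθ} + ∂_θ g_{rθ} - ∂_r g_{θθ}) = (1/2)(1)((0) + (0) - (2*r)) = -r
This differs from the proposed value r.
No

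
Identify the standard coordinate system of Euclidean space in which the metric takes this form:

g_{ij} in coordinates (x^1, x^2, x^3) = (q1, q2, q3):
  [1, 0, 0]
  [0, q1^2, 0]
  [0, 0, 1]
The line element ds^2 = dq1^2 + q1^2 dq2^2 + dq3^2 is dr^2 + r^2 dθ^2 + dz^2 with q1 = r, q2 = θ, q3 = z.
cylindrical coordinates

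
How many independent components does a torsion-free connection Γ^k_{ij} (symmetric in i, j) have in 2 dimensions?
Γ^k_{ij} has n choices for the upper index and n(n+1)/2 independent symmetric lower index pairs.
Total = 2 × 2×3/2 = 2 × 3 = 6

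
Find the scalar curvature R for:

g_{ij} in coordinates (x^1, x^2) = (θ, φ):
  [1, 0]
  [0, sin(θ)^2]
Non-zero Christoffel symbols (Γ^k_{ij} = Γ^k_{ji}):
Γ^θ_{φ φ} = -sin(2*θ)/2
Γ^φ_{θ φ} = 1/tan(θ)
Ricci tensor (R_{ij} = R^k_{ikj}): R_{θθ} = 1, R_{θφ} = 0, R_{φφ} = sin(θ)^2
Inverse metric: g^{θθ} = 1, g^{φφ} = 1/sin(θ)^2
R = g^{ij} R_{ij} = (1)(1) + (1/sin(θ)^2)(sin(θ)^2) = 2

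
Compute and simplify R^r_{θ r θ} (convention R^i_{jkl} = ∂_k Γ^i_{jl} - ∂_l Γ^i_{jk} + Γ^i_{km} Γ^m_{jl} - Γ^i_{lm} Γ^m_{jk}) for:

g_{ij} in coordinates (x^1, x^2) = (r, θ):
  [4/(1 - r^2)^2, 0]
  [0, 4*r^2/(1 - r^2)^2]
Non-zero Christoffel symbols (Γ^k_{ij} = Γ^k_{ji}):
Γ^r_{r r} = 2*r/(1 - r^2)
Γ^r_{θ θ} = (r^3 + r)/(r^2 - 1)
Γ^θ_{r θ} = (-r^2 - 1)/(r^3 - r)
R^r_{θ r θ} = ∂_r Γ^r_{θ θ} - ∂_θ Γ^r_{θ r} + Γ^r_{r m} Γ^m_{θ θ} - Γ^r_{θ m} Γ^m_{θ r}
  = ((r^4 - 4*r^2 - 1)/(r^2 - 1)^2) - (0) + (-2*r^2*(r^2 + 1)/(r^2 - 1)^2) - (-(r^2 + 1)^2/(r^2 - 1)^2) = -4*r^2/(r^2 - 1)^2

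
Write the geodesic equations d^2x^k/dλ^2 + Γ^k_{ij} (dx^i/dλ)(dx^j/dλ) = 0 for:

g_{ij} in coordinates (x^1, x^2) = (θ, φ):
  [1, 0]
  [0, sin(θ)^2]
Geodesic equation: d^2x^k/dλ^2 + Γ^k_{ij} (dx^i/dλ)(dx^j/dλ) = 0.
Non-zero Christoffel symbols:
Γ^θ_{φ φ} = -sin(2*θ)/2
Γ^φ_{θ φ} = 1/tan(θ)
Substituting (the symmetric pair Γ^k_{ij}, Γ^k_{ji} combines into a factor 2):
d^2θ/dλ^2 - (sin(2*θ)/2) (dφ/dλ)^2 = 0
d^2φ/dλ^2 + (2/tan(θ)) (dθ/dλ)(dφ/dλ) = 0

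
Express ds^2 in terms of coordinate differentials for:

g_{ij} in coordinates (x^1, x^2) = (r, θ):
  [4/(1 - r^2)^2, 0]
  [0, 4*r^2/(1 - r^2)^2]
ds^2 = g_{ij} dx^i dx^j; only the non-zero components contribute.
ds^2 = (4/(1 - r^2)^2) dr^2 + (4*r^2/(1 - r^2)^2) dθ^2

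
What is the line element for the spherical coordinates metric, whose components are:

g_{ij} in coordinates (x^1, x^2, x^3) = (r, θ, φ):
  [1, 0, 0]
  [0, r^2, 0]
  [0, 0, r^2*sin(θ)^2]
ds^2 = g_{ij} dx^i dx^j; only the non-zero components contribute.
ds^2 = dr^2 + r^2 dθ^2 + r^2*sin(θ)^2 dφ^2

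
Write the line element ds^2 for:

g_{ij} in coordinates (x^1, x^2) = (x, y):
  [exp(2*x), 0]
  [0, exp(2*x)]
ds^2 = g_{ij} dx^i dx^j; only the non-zero components contribute.
ds^2 = exp(2*x) dx^2 + exp(2*x) dy^2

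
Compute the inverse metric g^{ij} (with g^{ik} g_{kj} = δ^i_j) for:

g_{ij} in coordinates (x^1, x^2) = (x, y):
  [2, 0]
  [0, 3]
The metric is diagonal, so g^{ij} is diagonal with entries 1/g_{ii}: diag(1/2, 1/3).
g^{ij}:
  [1/2, 0]
  [0, 1/3]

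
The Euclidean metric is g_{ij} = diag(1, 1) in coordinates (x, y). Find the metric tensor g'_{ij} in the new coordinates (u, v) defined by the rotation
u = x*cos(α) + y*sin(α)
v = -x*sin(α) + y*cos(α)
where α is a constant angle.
Invert the transformation: x = u*cos(α) - v*sin(α), y = u*sin(α) + v*cos(α)
g'_{ij} = (∂x^k/∂x'^i)(∂x^l/∂x'^j) g_{kl}; with g_{kl} = δ_{kl} this is Σ_k (∂x^k/∂x'^i)(∂x^k/∂x'^j).
Jacobian: ∂x/∂u = cos(α), ∂x/∂v = -sin(α), ∂y/∂u = sin(α), ∂y/∂v = cos(α)
g'_{uu} = (cos(α))(cos(α)) + (sin(α))(sin(α)) = 1
g'_{uv} = (cos(α))(-sin(α)) + (sin(α))(cos(α)) = 0
g'_{vv} = (-sin(α))(-sin(α)) + (cos(α))(cos(α)) = 1
g'_{ij} = diag(1, 1)
The Euclidean metric is invariant under rotations.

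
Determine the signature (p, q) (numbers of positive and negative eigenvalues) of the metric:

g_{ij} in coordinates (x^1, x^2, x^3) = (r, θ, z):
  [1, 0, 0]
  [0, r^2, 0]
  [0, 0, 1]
The metric is diagonal, so its eigenvalues are the diagonal entries: 1, r^2, 1 (at a generic point, where coordinate-dependent entries are positive).
3 positive, 0 negative.
(3, 0) - Riemannian (positive definite)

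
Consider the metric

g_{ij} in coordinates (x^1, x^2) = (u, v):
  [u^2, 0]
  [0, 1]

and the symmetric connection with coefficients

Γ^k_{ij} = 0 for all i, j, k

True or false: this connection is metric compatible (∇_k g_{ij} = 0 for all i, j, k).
Using ∇_k g_{ij} = ∂_k g_{ij} - Γ^m_{ki} g_{mj} - Γ^m_{kj} g_{im}:
∇_u g_{uu} = (2*u) - (0) - (0) = 2*u ≠ 0
So the connection is not metric compatible (it is not the Levi-Civita connection).
False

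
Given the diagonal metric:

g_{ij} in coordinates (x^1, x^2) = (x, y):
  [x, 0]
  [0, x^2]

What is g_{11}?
With x^1 = x, x^2 = y, g_{11} = g_{xx} is the row-1, column-1 entry of the matrix.
g_{11} = x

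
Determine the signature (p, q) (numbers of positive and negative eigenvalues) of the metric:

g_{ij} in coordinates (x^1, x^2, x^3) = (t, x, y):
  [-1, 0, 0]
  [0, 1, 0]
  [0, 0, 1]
The metric is diagonal, so its eigenvalues are the diagonal entries: -1, 1, 1 (at a generic point, where coordinate-dependent entries are positive).
2 positive, 1 negative.
(2, 1) - Lorentzian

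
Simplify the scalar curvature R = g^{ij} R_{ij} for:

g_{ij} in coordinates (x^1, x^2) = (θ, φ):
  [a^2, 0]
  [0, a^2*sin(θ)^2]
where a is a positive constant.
Non-zero Christoffel symbols (Γ^k_{ij} = Γ^k_{ji}):
Γ^θ_{φ φ} = -sin(2*θ)/2
Γ^φ_{θ φ} = 1/tan(θ)
Ricci tensor (R_{ij} = R^k_{ikj}): R_{θθ} = 1, R_{θφ} = 0, R_{φφ} = sin(θ)^2
Inverse metric: g^{θθ} = 1/a^2, g^{φφ} = 1/(a^2*sin(θ)^2)
R = g^{ij} R_{ij} = (1/a^2)(1) + (1/(a^2*sin(θ)^2))(sin(θ)^2) = 2/a^2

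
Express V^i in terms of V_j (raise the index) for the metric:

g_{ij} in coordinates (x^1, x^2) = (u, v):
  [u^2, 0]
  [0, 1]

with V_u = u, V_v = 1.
Inverse metric (diagonal): g^{uu} = 1/u^2, g^{vv} = 1
V^i = g^{ij} V_j:
V^u = (1/u^2)(u) + (0)(1) = 1/u
V^v = (0)(u) + (1)(1) = 1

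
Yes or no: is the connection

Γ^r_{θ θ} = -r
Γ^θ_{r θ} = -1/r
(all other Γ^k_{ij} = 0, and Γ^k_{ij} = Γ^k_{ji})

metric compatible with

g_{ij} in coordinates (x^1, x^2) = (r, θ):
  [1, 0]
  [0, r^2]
Using ∇_k g_{ij} = ∂_k g_{ij} - Γ^m_{ki} g_{mj} - Γ^m_{kj} g_{im}:
∇_θ g_{rθ} = (0) - (-r) - (-r) = 2*r ≠ 0
So the connection is not metric compatible (it is not the Levi-Civita connection).
No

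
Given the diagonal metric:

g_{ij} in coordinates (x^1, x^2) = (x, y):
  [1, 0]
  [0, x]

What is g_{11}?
With x^1 = x, x^2 = y, g_{11} = g_{xx} is the row-1, column-1 entry of the matrix.
g_{11} = 1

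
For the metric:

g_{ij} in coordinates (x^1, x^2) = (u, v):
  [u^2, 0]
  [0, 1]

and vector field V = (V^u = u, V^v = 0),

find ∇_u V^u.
Non-zero Christoffel symbols:
Γ^u_{u u} = 1/u
∇_u V^u = ∂_u V^u + Γ^u_{u j} V^j
  = (1) + (1/u)(u) + (0)(0)
  = 2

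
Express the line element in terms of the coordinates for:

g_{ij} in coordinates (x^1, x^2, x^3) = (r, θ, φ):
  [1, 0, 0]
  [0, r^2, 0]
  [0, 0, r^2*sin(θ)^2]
ds^2 = g_{ij} dx^i dx^j; only the non-zero components contribute.
ds^2 = dr^2 + r^2 dθ^2 + r^2*sin(θ)^2 dφ^2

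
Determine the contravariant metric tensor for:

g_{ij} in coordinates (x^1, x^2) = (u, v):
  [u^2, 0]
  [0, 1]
The metric is diagonal, so g^{ij} is diagonal with entries 1/g_{ii}: diag(1/(u^2), 1).
g^{ij}:
  [1/u^2, 0]
  [0, 1]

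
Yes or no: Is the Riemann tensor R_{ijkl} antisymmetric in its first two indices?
R_{ijkl} = -R_{jikl} (follows from metric compatibility).
Yes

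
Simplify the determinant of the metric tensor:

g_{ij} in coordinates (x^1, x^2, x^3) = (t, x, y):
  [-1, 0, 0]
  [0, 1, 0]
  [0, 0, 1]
Diagonal metric: det(g) = g_{11}·g_{22}·g_{33}
= (-1)·(1)·(1)
det(g) = -1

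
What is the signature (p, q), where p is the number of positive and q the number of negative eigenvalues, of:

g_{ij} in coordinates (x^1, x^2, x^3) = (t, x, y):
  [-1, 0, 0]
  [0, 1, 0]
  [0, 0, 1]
The metric is diagonal, so its eigenvalues are the diagonal entries: -1, 1, 1 (at a generic point, where coordinate-dependent entries are positive).
2 positive, 1 negative.
(2, 1) - Lorentzian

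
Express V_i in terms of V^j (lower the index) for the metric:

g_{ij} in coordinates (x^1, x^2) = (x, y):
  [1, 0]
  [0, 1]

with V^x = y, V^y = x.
V_i = g_{ij} V^j:
V_x = (1)(y) + (0)(x) = y
V_y = (0)(y) + (1)(x) = x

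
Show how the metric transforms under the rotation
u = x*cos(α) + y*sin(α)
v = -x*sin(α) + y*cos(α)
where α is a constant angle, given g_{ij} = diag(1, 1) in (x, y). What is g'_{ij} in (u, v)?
Invert the transformation: x = u*cos(α) - v*sin(α), y = u*sin(α) + v*cos(α)
g'_{ij} = (∂x^k/∂x'^i)(∂x^l/∂x'^j) g_{kl}; with g_{kl} = δ_{kl} this is Σ_k (∂x^k/∂x'^i)(∂x^k/∂x'^j).
Jacobian: ∂x/∂u = cos(α), ∂x/∂v = -sin(α), ∂y/∂u = sin(α), ∂y/∂v = cos(α)
g'_{uu} = (cos(α))(cos(α)) + (sin(α))(sin(α)) = 1
g'_{uv} = (cos(α))(-sin(α)) + (sin(α))(cos(α)) = 0
g'_{vv} = (-sin(α))(-sin(α)) + (cos(α))(cos(α)) = 1
g'_{ij} = diag(1, 1)
The Euclidean metric is invariant under rotations.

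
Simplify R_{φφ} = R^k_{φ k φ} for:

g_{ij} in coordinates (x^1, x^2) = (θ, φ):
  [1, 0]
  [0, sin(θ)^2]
Non-zero Christoffel symbols (Γ^k_{ij} = Γ^k_{ji}):
Γ^θ_{φ φ} = -sin(2*θ)/2
Γ^φ_{θ φ} = 1/tan(θ)
R^θ_{φ θ φ} = ∂_θ Γ^θ_{φ φ} - ∂_φ Γ^θ_{φ θ} + Γ^θ_{θ m} Γ^m_{φ φ} - Γ^θ_{φ m} Γ^m_{φ θ}
  = (-cos(2*θ)) - (0) + (0) - (-cos(θ)^2) = sin(θ)^2
R^φ_{φ φ φ} = 0 (a repeated index in an antisymmetric pair)
R_{φφ} = R^θ_{φ θ φ} + R^φ_{φ φ φ} = (sin(θ)^2) + (0) = sin(θ)^2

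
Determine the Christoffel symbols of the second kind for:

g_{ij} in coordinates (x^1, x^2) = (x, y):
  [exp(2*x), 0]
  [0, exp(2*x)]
Using Γ^k_{ij} = (1/2) g^{km} (∂_i g_{mj} + ∂_j g_{mi} - ∂_m g_{ij}); the metric is diagonal, so only the m = k term contributes.
Non-zero symbols (using the symmetry Γ^k_{ij} = Γ^k_{ji}):
Γ^x_{x x} = (1/2) g^{xx} (∂_x g_{xx} + ∂_x g_{xx} - ∂_x g_{xx}) = (1/2)(exp(-2*x))((2*exp(2*x)) + (2*exp(2*x)) - (2*exp(2*x))) = 1
Γ^x_{y y} = (1/2) g^{xx} (∂_y g_{xy} + ∂_y g_{xy} - ∂_x g_{yy}) = (1/2)(exp(-2*x))((0) + (0) - (2*exp(2*x))) = -1
Γ^y_{x y} = (1/2) g^{yy} (∂_x g_{yy} + ∂_y g_{yx} - ∂_y g_{xy}) = (1/2)(exp(-2*x))((2*exp(2*x)) + (0) - (0)) = 1
All other Christoffel symbols are zero.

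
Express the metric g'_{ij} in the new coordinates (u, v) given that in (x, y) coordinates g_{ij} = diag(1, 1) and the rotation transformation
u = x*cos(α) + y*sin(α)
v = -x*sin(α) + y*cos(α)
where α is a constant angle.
Invert the transformation: x = u*cos(α) - v*sin(α), y = u*sin(α) + v*cos(α)
g'_{ij} = (∂x^k/∂x'^i)(∂x^l/∂x'^j) g_{kl}; with g_{kl} = δ_{kl} this is Σ_k (∂x^k/∂x'^i)(∂x^k/∂x'^j).
Jacobian: ∂x/∂u = cos(α), ∂x/∂v = -sin(α), ∂y/∂u = sin(α), ∂y/∂v = cos(α)
g'_{uu} = (cos(α))(cos(α)) + (sin(α))(sin(α)) = 1
g'_{uv} = (cos(α))(-sin(α)) + (sin(α))(cos(α)) = 0
g'_{vv} = (-sin(α))(-sin(α)) + (cos(α))(cos(α)) = 1
g'_{ij} = diag(1, 1)
The Euclidean metric is invariant under rotations.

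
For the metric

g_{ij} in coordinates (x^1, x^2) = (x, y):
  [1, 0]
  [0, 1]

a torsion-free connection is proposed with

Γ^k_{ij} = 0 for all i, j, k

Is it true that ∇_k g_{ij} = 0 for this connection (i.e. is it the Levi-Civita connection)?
Using ∇_k g_{ij} = ∂_k g_{ij} - Γ^m_{ki} g_{mj} - Γ^m_{kj} g_{im}:
e.g. ∇_y g_{xy} = (0) - (0) - (0) = 0
Every component ∇_k g_{ij} vanishes: the connection is metric compatible.
Yes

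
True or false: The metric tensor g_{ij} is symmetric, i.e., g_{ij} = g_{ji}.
By definition the metric is a symmetric bilinear form, g_{ij} = g_{ji}.
True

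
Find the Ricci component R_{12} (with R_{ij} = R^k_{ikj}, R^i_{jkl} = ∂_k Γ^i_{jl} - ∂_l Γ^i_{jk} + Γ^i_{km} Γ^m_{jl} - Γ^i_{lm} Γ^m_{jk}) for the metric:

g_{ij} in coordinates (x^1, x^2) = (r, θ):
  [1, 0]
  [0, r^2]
Non-zero Christoffel symbols (Γ^k_{ij} = Γ^k_{ji}):
Γ^r_{θ θ} = -r
Γ^θ_{r θ} = 1/r
R^r_{r r θ} = 0 (a repeated index in an antisymmetric pair)
R^θ_{r θ θ} = 0 (a repeated index in an antisymmetric pair)
R_{rθ} = R^r_{r r θ} + R^θ_{r θ θ} = (0) + (0) = 0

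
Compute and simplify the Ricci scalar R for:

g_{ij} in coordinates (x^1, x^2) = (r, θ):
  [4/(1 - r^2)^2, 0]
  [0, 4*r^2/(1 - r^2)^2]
Non-zero Christoffel symbols (Γ^k_{ij} = Γ^k_{ji}):
Γ^r_{r r} = 2*r/(1 - r^2)
Γ^r_{θ θ} = (r^3 + r)/(r^2 - 1)
Γ^θ_{r θ} = (-r^2 - 1)/(r^3 - r)
Ricci tensor (R_{ij} = R^k_{ikj}): R_{rr} = -4/(r^2 - 1)^2, R_{rθ} = 0, R_{θθ} = -4*r^2/(r^2 - 1)^2
Inverse metric: g^{rr} = (1 - r^2)^2/4, g^{θθ} = (1 - r^2)^2/(4*r^2)
R = g^{ij} R_{ij} = ((1 - r^2)^2/4)(-4/(r^2 - 1)^2) + ((1 - r^2)^2/(4*r^2))(-4*r^2/(r^2 - 1)^2) = -2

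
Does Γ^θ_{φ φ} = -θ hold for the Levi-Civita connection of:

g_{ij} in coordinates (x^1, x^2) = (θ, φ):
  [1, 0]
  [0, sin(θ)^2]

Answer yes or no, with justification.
Γ^θ_{φ φ} = (1/2) g^{θθ} (∂_φ g_{θφ} + ∂_φ g_{θφ} - ∂_θ g_{φφ}) = (1/2)(1)((0) + (0) - (sin(2*θ))) = -sin(2*θ)/2
This differs from the proposed value -θ.
No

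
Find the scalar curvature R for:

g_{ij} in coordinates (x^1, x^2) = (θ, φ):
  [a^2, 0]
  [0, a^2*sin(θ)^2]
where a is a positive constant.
Non-zero Christoffel symbols (Γ^k_{ij} = Γ^k_{ji}):
Γ^θ_{φ φ} = -sin(2*θ)/2
Γ^φ_{θ φ} = 1/tan(θ)
Ricci tensor (R_{ij} = R^k_{ikj}): R_{θθ} = 1, R_{θφ} = 0, R_{φφ} = sin(θ)^2
Inverse metric: g^{θθ} = 1/a^2, g^{φφ} = 1/(a^2*sin(θ)^2)
R = g^{ij} R_{ij} = (1/a^2)(1) + (1/(a^2*sin(θ)^2))(sin(θ)^2) = 2/a^2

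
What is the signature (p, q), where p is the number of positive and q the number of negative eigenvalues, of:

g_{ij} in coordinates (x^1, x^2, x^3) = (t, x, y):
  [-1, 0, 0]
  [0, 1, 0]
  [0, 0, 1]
The metric is diagonal, so its eigenvalues are the diagonal entries: -1, 1, 1 (at a generic point, where coordinate-dependent entries are positive).
2 positive, 1 negative.
(2, 1) - Lorentzian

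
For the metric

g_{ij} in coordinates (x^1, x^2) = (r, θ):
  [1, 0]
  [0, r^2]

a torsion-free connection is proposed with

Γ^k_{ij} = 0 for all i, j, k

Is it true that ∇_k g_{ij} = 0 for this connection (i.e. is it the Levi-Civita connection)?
Using ∇_k g_{ij} = ∂_k g_{ij} - Γ^m_{ki} g_{mj} - Γ^m_{kj} g_{im}:
∇_r g_{θθ} = (2*r) - (0) - (0) = 2*r ≠ 0
So the connection is not metric compatible (it is not the Levi-Civita connection).
No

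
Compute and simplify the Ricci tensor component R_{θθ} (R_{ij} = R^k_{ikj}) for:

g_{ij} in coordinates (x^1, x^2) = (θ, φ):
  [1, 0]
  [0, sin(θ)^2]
Non-zero Christoffel symbols (Γ^k_{ij} = Γ^k_{ji}):
Γ^θ_{φ φ} = -sin(2*θ)/2
Γ^φ_{θ φ} = 1/tan(θ)
R^θ_{θ θ θ} = 0 (a repeated index in an antisymmetric pair)
R^φ_{θ φ θ} = ∂_φ Γ^φ_{θ θ} - ∂_θ Γ^φ_{θ φ} + Γ^φ_{φ m} Γ^m_{θ θ} - Γ^φ_{θ m} Γ^m_{θ φ}
  = (0) - (-1/sin(θ)^2) + (0) - (1/tan(θ)^2) = 1
R_{θθ} = R^θ_{θ θ θ} + R^φ_{θ φ θ} = (0) + (1) = 1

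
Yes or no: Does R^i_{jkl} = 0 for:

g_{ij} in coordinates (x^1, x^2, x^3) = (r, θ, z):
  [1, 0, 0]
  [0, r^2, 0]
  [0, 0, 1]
Non-zero Christoffel symbols:
Γ^r_{θ θ} = -r
Γ^θ_{r θ} = 1/r
Ricci tensor: R_{rr} = 0, R_{rθ} = 0, R_{rz} = 0, R_{θθ} = 0, R_{θz} = 0, R_{zz} = 0
All R_{ij} vanish; in 3 dimensions the Riemann tensor is fully determined by the Ricci tensor, so R^i_{jkl} = 0: the metric is flat (curvilinear coordinates on flat space).
Yes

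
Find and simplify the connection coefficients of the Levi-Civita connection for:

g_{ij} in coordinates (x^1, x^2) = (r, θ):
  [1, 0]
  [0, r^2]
Using Γ^k_{ij} = (1/2) g^{km} (∂_i g_{mj} + ∂_j g_{mi} - ∂_m g_{ij}); the metric is diagonal, so only the m = k term contributes.
Non-zero symbols (using the symmetry Γ^k_{ij} = Γ^k_{ji}):
Γ^r_{θ θ} = (1/2) g^{rr} (∂_θ g_{rθ} + ∂_θ g_{rθ} - ∂_r g_{θθ}) = (1/2)(1)((0) + (0) - (2*r)) = -r
Γ^θ_{r θ} = (1/2) g^{θθ} (∂_r g_{θθ} + ∂_θ g_{θr} - ∂_θ g_{rθ}) = (1/2)(1/r^2)((2*r) + (0) - (0)) = 1/r
All other Christoffel symbols are zero.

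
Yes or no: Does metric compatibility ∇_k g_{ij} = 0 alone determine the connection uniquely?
One also needs vanishing torsion; metric compatibility plus torsion-freeness singles out the Levi-Civita connection.
No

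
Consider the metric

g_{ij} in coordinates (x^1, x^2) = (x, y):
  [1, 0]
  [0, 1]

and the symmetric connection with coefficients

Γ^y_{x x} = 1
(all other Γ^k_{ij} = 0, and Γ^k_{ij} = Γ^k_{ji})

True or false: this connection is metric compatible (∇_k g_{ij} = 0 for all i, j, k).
Using ∇_k g_{ij} = ∂_k g_{ij} - Γ^m_{ki} g_{mj} - Γ^m_{kj} g_{im}:
∇_x g_{xy} = (0) - (1) - (0) = -1 ≠ 0
So the connection is not metric compatible (it is not the Levi-Civita connection).
False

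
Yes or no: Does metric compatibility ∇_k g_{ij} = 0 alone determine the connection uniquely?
One also needs vanishing torsion; metric compatibility plus torsion-freeness singles out the Levi-Civita connection.
No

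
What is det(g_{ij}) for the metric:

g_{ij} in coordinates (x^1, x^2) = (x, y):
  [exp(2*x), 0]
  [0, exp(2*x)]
For a 2×2 metric: det(g) = g_{11}·g_{22} - g_{12}·g_{21}
= (exp(2*x))·(exp(2*x)) - (0)·(0)
= exp(4*x) - 0
det(g) = exp(4*x)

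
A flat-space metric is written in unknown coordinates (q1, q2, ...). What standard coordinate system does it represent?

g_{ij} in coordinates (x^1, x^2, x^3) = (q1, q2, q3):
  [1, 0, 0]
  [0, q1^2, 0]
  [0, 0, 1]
The line element ds^2 = dq1^2 + q1^2 dq2^2 + dq3^2 is dr^2 + r^2 dθ^2 + dz^2 with q1 = r, q2 = θ, q3 = z.
cylindrical coordinates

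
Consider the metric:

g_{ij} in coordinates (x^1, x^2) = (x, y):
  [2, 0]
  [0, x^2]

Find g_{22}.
With x^1 = x, x^2 = y, g_{22} = g_{yy} is the row-2, column-2 entry of the matrix.
g_{22} = x^2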